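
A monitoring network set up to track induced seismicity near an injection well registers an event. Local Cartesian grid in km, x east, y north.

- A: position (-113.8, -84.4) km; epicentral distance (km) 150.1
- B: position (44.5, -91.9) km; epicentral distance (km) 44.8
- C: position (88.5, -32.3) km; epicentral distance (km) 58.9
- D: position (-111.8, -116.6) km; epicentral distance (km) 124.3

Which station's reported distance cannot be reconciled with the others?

Solve using three stations at a time. Using A, B, C (subtract circle equations pairwise → linear system) gives (x, y) ≈ (32.0, -48.9).
Distances from that point to each station vs reported:
  A: calculated 150.1 vs reported 150.1 → residual 0.0 km
  B: calculated 44.8 vs reported 44.8 → residual 0.0 km
  C: calculated 58.9 vs reported 58.9 → residual 0.0 km
  D: calculated 159.0 vs reported 124.3 → residual 34.7 km
A, B, C are mutually consistent (residuals ≈ 0); D is off by 34.7 km.

D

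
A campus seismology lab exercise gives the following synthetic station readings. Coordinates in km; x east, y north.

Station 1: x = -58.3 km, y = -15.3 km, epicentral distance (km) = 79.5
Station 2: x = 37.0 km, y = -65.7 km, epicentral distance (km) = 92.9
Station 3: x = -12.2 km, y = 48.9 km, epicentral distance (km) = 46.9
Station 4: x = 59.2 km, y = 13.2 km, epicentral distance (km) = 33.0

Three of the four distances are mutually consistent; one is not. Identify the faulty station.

Station 1

Solve using three stations at a time. Using Station 2, Station 3, Station 4 (subtract circle equations pairwise → linear system) gives (x, y) ≈ (29.2, 26.9).
Distances from that point to each station vs reported:
  Station 1: calculated 97.1 vs reported 79.5 → residual 17.6 km
  Station 2: calculated 92.9 vs reported 92.9 → residual 0.0 km
  Station 3: calculated 46.9 vs reported 46.9 → residual 0.0 km
  Station 4: calculated 33.0 vs reported 33.0 → residual 0.0 km
Station 2, Station 3, Station 4 are mutually consistent (residuals ≈ 0); Station 1 is off by 17.6 km.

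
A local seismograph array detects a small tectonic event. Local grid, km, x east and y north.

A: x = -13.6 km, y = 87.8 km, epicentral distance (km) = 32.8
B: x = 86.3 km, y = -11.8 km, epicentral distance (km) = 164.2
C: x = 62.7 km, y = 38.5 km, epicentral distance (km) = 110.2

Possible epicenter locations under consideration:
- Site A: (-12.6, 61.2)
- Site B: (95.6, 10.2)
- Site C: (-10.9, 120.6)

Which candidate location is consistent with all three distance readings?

Site C

For each candidate, compare |candidate − station| to the reported distance:
Site A: residuals A 6.2, B 41.3, C 31.6 → max 41.3 km
Site B: residuals A 101.2, B 140.3, C 66.8 → max 140.3 km
Site C: residuals A 0.1, B 0.0, C 0.1 → max 0.1 km
Only Site C has all residuals ≈ 0.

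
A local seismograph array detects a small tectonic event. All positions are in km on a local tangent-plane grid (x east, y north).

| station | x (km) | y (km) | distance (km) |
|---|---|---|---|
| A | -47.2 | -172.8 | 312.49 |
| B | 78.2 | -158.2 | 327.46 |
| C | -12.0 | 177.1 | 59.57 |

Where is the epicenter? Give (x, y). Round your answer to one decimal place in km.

-58.2 km east, 139.5 km north

Circle about each station: (x + 47.2)² + (y + 172.8)² = 312.49²; (x − 78.2)² + (y + 158.2)² = 327.46²; (x + 12.0)² + (y − 177.1)² = 59.57².
Subtracting pairs of circle equations eliminates x²+y² and gives linear equations (the radical axes):
250.8 x + 29.2 y = -10525.25
70.4 x + 699.8 y = 93522.15
Solving the 2×2 system: x ≈ -58.2, y ≈ 139.5 km.
Check against A (with the unrounded x, y): √((x + 47.2)²+(y + 172.8)²) = 312.49 ≈ 312.49 km. ✓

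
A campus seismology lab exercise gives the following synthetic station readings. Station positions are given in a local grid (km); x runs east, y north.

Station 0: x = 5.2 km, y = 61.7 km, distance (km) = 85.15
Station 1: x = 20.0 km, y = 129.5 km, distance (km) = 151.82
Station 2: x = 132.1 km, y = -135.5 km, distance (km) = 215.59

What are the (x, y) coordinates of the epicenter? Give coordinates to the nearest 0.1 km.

Circle about each station: (x − 5.2)² + (y − 61.7)² = 85.15²; (x − 20.0)² + (y − 129.5)² = 151.82²; (x − 132.1)² + (y + 135.5)² = 215.59².
Subtracting the Station 0 equation from the Station 1 and Station 2 equations removes the quadratic terms:
29.6 x + 135.6 y = -2462.47
253.8 x − 394.4 y = -7251.80
Solving the 2×2 system: x ≈ -42.4, y ≈ -8.9 km.
Check against Station 0 (with the unrounded x, y): √((x − 5.2)²+(y − 61.7)²) = 85.15 ≈ 85.15 km. ✓

-42.4 km east, -8.9 km north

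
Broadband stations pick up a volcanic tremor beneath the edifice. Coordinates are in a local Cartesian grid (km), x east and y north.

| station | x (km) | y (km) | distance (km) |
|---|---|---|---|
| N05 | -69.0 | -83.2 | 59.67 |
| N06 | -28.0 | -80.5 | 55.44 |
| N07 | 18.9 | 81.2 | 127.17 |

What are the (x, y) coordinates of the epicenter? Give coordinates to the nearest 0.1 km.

x ≈ -46.1 km, y ≈ -28.1 km

Circle about each station: (x + 69.0)² + (y + 83.2)² = 59.67²; (x + 28.0)² + (y + 80.5)² = 55.44²; (x − 18.9)² + (y − 81.2)² = 127.17².
Subtracting the N05 equation from the N06 and N07 equations removes the quadratic terms:
82.0 x + 5.4 y = -3932.07
175.8 x + 328.8 y = -17344.29
Solving the 2×2 system: x ≈ -46.1, y ≈ -28.1 km.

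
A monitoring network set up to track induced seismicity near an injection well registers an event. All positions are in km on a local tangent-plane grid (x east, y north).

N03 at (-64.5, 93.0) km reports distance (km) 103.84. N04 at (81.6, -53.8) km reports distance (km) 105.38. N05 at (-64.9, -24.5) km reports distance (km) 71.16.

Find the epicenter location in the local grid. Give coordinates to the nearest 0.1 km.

(-2.5, 9.7)

Circle about each station: (x + 64.5)² + (y − 93.0)² = 103.84²; (x − 81.6)² + (y + 53.8)² = 105.38²; (x + 64.9)² + (y + 24.5)² = 71.16².
Subtracting pairs of circle equations eliminates x²+y² and gives linear equations (the radical axes):
292.2 x − 293.6 y = -3578.45
-0.8 x − 235.0 y = -2277.99
Solving the 2×2 system: x ≈ -2.5, y ≈ 9.7 km.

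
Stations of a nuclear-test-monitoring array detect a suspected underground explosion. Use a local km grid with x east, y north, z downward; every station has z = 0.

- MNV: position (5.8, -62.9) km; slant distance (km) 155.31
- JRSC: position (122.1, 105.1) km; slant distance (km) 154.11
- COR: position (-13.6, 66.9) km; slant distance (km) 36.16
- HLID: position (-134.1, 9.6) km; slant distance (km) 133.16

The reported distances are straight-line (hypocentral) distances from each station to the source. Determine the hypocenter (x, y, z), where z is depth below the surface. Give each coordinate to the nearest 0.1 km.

(-28.5, 86.2, 26.7)

Each station gives a sphere (x−x_i)² + (y−y_i)² + z² = d_i² (stations at z=0).
Subtracting the MNV sphere from JRSC and COR: z² cancels, leaving linear equations in x and y:
232.6 x + 336.0 y = 22335.67
-38.8 x + 259.6 y = 23484.17
Solving: x ≈ -28.498, y ≈ 86.204 km (keep extra digits for the depth step; rounded: -28.5, 86.2).
Then from the MNV sphere: z² = 155.31² − (x − 5.8)² − (y + 62.9)² with x = -28.498, y = 86.204, so z ≈ 26.699 ≈ 26.7 km.
Check against HLID (with the unrounded solution): distance 133.16 ≈ 133.16 km. ✓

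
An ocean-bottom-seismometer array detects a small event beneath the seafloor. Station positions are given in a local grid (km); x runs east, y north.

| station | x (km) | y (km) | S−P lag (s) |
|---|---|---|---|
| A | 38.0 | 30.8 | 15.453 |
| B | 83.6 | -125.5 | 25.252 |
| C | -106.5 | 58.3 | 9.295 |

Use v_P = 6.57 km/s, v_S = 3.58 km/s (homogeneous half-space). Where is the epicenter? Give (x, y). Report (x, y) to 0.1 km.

Distance from S−P lag: d = Δt · v_P v_S / (v_P − v_S) = Δt · (6.57·3.58)/(6.57−3.58) ≈ 7.8664·Δt.
So d_A = 121.56, d_B = 198.64, d_C = 73.12 km.
Circle about each station: (x − 38.0)² + (y − 30.8)² = 121.56²; (x − 83.6)² + (y + 125.5)² = 198.64²; (x + 106.5)² + (y − 58.3)² = 73.12².
Subtracting the A equation from the B and C equations removes the quadratic terms:
91.2 x − 312.6 y = -4334.45
-289.0 x + 55.0 y = 21778.80
Solving the 2×2 system: x ≈ -77.0, y ≈ -8.6 km.

-77.0 km east, -8.6 km north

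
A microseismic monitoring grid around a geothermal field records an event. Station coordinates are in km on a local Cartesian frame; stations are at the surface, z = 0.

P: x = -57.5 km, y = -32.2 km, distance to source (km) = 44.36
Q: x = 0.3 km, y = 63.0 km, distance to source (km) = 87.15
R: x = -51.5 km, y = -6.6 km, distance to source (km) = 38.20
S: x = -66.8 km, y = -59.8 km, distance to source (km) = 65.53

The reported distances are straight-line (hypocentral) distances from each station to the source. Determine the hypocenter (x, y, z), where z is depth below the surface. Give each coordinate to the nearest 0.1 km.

(-24.9, -16.4, 25.6)

Each station gives a sphere (x−x_i)² + (y−y_i)² + z² = d_i² (stations at z=0).
Subtracting the P sphere from Q and R: z² cancels, leaving linear equations in x and y:
115.6 x + 190.4 y = -6001.31
12.0 x + 51.2 y = -1138.71
Solving: x ≈ -24.892, y ≈ -16.406 km (keep extra digits for the depth step; rounded: -24.9, -16.4).
Then from the P sphere: z² = 44.36² − (x + 57.5)² − (y + 32.2)² with x = -24.892, y = -16.406, so z ≈ 25.594 ≈ 25.6 km.
Check against S (with the unrounded solution): distance 65.53 ≈ 65.53 km. ✓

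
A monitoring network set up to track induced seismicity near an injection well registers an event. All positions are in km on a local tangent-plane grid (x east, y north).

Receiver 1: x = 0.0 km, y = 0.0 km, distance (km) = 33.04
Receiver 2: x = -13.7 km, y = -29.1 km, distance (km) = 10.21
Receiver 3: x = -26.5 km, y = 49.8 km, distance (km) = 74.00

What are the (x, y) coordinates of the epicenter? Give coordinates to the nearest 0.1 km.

-22.6 km east, -24.1 km north

Circle about each station: x² + y² = 33.04²; (x + 13.7)² + (y + 29.1)² = 10.21²; (x + 26.5)² + (y − 49.8)² = 74.00².
Subtracting the Receiver 1 equation from the Receiver 2 and Receiver 3 equations removes the quadratic terms:
-27.4 x − 58.2 y = 2021.90
-53.0 x + 99.6 y = -1202.07
Solving the 2×2 system: x ≈ -22.6, y ≈ -24.1 km.
Check against Receiver 1 (with the unrounded x, y): √(x²+y²) = 33.04 ≈ 33.04 km. ✓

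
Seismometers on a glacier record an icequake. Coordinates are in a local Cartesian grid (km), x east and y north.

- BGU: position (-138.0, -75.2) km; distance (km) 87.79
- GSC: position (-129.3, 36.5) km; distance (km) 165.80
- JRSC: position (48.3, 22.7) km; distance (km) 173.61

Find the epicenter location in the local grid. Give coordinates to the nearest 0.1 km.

x ≈ -59.1 km, y ≈ -113.7 km

Circle about each station: (x + 138.0)² + (y + 75.2)² = 87.79²; (x + 129.3)² + (y − 36.5)² = 165.80²; (x − 48.3)² + (y − 22.7)² = 173.61².
Subtracting the BGU equation from the GSC and JRSC equations removes the quadratic terms:
17.4 x + 223.4 y = -26430.86
372.6 x + 195.8 y = -44284.21
Solving the 2×2 system: x ≈ -59.1, y ≈ -113.7 km.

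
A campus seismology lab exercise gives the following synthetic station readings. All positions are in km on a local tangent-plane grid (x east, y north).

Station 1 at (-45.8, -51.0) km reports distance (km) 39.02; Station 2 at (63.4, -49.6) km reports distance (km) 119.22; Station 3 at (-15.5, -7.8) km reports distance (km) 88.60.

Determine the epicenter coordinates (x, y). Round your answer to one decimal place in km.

Circle about each station: (x + 45.8)² + (y + 51.0)² = 39.02²; (x − 63.4)² + (y + 49.6)² = 119.22²; (x + 15.5)² + (y + 7.8)² = 88.60².
Subtracting the Station 1 equation from the Station 2 and Station 3 equations removes the quadratic terms:
218.4 x + 2.8 y = -10909.77
60.6 x + 86.4 y = -10724.95
Solving the 2×2 system: x ≈ -48.8, y ≈ -89.9 km.
Check against Station 1 (with the unrounded x, y): √((x + 45.8)²+(y + 51.0)²) = 39.02 ≈ 39.02 km. ✓

(-48.8, -89.9)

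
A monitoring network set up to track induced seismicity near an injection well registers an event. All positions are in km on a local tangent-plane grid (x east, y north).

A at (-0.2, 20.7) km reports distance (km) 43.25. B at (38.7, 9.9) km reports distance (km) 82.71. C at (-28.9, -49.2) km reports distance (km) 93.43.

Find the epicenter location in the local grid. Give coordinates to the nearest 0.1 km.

x ≈ -36.7 km, y ≈ 43.9 km

Circle about each station: (x + 0.2)² + (y − 20.7)² = 43.25²; (x − 38.7)² + (y − 9.9)² = 82.71²; (x + 28.9)² + (y + 49.2)² = 93.43².
Subtracting the A equation from the B and C equations removes the quadratic terms:
77.8 x − 21.6 y = -3803.21
-57.4 x − 139.8 y = -4031.28
Solving the 2×2 system: x ≈ -36.7, y ≈ 43.9 km.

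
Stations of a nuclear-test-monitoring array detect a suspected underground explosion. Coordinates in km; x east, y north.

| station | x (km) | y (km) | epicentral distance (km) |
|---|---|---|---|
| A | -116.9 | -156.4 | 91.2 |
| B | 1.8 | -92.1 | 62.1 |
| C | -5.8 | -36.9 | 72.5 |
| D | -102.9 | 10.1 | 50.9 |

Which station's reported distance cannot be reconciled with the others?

D

Solve using three stations at a time. Using A, B, C (subtract circle equations pairwise → linear system) gives (x, y) ≈ (-59.9, -85.2).
Distances from that point to each station vs reported:
  A: calculated 91.2 vs reported 91.2 → residual 0.0 km
  B: calculated 62.1 vs reported 62.1 → residual 0.0 km
  C: calculated 72.5 vs reported 72.5 → residual 0.0 km
  D: calculated 104.5 vs reported 50.9 → residual 53.6 km
A, B, C are mutually consistent (residuals ≈ 0); D is off by 53.6 km.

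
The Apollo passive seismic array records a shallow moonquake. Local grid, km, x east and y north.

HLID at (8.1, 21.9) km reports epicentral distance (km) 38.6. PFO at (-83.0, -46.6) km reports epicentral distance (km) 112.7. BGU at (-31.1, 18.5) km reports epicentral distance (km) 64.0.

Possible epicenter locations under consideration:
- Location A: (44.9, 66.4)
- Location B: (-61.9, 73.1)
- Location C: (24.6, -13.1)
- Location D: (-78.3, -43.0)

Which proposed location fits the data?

Location C

For each candidate, compare |candidate − station| to the reported distance:
Location A: residuals HLID 19.1, PFO 58.0, BGU 25.8 → max 58.0 km
Location B: residuals HLID 48.1, PFO 8.8, BGU 1.3 → max 48.1 km
Location C: residuals HLID 0.1, PFO 0.0, BGU 0.0 → max 0.1 km
Location D: residuals HLID 69.5, PFO 106.8, BGU 13.5 → max 106.8 km
Only Location C has all residuals ≈ 0.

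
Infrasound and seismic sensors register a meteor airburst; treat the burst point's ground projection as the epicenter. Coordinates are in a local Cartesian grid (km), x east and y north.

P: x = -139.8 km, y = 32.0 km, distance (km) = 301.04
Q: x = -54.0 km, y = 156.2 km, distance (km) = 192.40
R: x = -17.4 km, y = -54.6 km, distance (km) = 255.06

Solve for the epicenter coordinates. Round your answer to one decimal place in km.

138.2 km east, 147.5 km north

Circle about each station: (x + 139.8)² + (y − 32.0)² = 301.04²; (x + 54.0)² + (y − 156.2)² = 192.40²; (x + 17.4)² + (y + 54.6)² = 255.06².
Subtracting pairs of circle equations eliminates x²+y² and gives linear equations (the radical axes):
171.6 x + 248.4 y = 60353.72
244.8 x − 173.2 y = 8285.36
Solving the 2×2 system: x ≈ 138.2, y ≈ 147.5 km.
Check against P (with the unrounded x, y): √((x + 139.8)²+(y − 32.0)²) = 301.04 ≈ 301.04 km. ✓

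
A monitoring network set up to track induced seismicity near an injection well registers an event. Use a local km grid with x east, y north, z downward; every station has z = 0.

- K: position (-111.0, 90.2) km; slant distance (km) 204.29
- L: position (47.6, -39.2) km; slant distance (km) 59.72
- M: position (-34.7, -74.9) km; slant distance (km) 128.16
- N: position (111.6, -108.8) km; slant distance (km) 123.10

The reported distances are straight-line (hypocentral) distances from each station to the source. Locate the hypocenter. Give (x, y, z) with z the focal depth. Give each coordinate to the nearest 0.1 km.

(62.6, -6.4, 47.6)

Each station gives a sphere (x−x_i)² + (y−y_i)² + z² = d_i² (stations at z=0).
Subtracting the K sphere from L and M: z² cancels, leaving linear equations in x and y:
317.2 x − 258.8 y = 21513.29
152.6 x − 330.2 y = 11666.48
Solving: x ≈ 62.600, y ≈ -6.402 km (keep extra digits for the depth step; rounded: 62.6, -6.4).
Then from the K sphere: z² = 204.29² − (x + 111.0)² − (y − 90.2)² with x = 62.600, y = -6.402, so z ≈ 47.597 ≈ 47.6 km.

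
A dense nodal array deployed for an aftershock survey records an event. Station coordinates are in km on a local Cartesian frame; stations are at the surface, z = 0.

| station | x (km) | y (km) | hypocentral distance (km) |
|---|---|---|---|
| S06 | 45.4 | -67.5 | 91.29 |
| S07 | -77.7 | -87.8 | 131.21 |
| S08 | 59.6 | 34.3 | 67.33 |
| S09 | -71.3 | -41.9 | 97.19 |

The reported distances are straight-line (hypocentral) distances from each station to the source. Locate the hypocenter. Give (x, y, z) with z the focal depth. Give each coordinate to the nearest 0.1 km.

Each station gives a sphere (x−x_i)² + (y−y_i)² + z² = d_i² (stations at z=0).
Subtracting the S06 sphere from S07 and S08: z² cancels, leaving linear equations in x and y:
-246.2 x − 40.6 y = -1753.48
28.4 x + 203.6 y = 1911.78
Solving: x ≈ 5.705, y ≈ 8.594 km (keep extra digits for the depth step; rounded: 5.7, 8.6).
Then from the S06 sphere: z² = 91.29² − (x − 45.4)² − (y + 67.5)² with x = 5.705, y = 8.594, so z ≈ 31.111 ≈ 31.1 km.

(5.7, 8.6, 31.1)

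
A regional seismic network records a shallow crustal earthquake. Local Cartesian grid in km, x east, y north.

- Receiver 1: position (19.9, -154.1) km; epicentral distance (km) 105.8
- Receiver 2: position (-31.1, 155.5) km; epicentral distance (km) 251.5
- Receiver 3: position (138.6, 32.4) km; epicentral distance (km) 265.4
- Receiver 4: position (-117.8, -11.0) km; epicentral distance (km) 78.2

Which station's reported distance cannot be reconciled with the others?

Receiver 1

Solve using three stations at a time. Using Receiver 2, Receiver 3, Receiver 4 (subtract circle equations pairwise → linear system) gives (x, y) ≈ (-98.5, -86.8).
Distances from that point to each station vs reported:
  Receiver 1: calculated 136.2 vs reported 105.8 → residual 30.4 km
  Receiver 2: calculated 251.5 vs reported 251.5 → residual 0.0 km
  Receiver 3: calculated 265.4 vs reported 265.4 → residual 0.0 km
  Receiver 4: calculated 78.2 vs reported 78.2 → residual 0.0 km
Receiver 2, Receiver 3, Receiver 4 are mutually consistent (residuals ≈ 0); Receiver 1 is off by 30.4 km.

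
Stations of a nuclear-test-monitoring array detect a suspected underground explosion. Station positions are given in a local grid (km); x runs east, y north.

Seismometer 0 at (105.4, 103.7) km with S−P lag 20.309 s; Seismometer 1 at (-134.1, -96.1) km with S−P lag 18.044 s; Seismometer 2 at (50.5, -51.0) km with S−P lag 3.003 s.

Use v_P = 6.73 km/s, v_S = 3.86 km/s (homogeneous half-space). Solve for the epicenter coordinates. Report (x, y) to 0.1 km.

Distance from S−P lag: d = Δt · v_P v_S / (v_P − v_S) = Δt · (6.73·3.86)/(6.73−3.86) ≈ 9.0515·Δt.
So d_Seismometer 0 = 183.83, d_Seismometer 1 = 163.33, d_Seismometer 2 = 27.18 km.
Circle about each station: (x − 105.4)² + (y − 103.7)² = 183.83²; (x + 134.1)² + (y + 96.1)² = 163.33²; (x − 50.5)² + (y + 51.0)² = 27.18².
Subtracting the Seismometer 0 equation from the Seismometer 1 and Seismometer 2 equations removes the quadratic terms:
-479.0 x − 399.6 y = 12471.95
-109.8 x − 309.4 y = 16343.12
Solving the 2×2 system: x ≈ 25.6, y ≈ -61.9 km.

(25.6, -61.9)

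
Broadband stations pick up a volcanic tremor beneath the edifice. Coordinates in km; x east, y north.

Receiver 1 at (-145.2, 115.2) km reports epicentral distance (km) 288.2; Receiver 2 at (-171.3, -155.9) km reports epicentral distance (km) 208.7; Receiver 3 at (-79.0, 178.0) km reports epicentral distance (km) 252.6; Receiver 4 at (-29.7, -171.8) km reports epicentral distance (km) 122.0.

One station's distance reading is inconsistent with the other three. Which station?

Receiver 1

Solve using three stations at a time. Using Receiver 2, Receiver 3, Receiver 4 (subtract circle equations pairwise → linear system) gives (x, y) ≈ (12.7, -57.4).
Distances from that point to each station vs reported:
  Receiver 1: calculated 233.9 vs reported 288.2 → residual 54.3 km
  Receiver 2: calculated 208.7 vs reported 208.7 → residual 0.0 km
  Receiver 3: calculated 252.6 vs reported 252.6 → residual 0.0 km
  Receiver 4: calculated 122.0 vs reported 122.0 → residual 0.0 km
Receiver 2, Receiver 3, Receiver 4 are mutually consistent (residuals ≈ 0); Receiver 1 is off by 54.3 km.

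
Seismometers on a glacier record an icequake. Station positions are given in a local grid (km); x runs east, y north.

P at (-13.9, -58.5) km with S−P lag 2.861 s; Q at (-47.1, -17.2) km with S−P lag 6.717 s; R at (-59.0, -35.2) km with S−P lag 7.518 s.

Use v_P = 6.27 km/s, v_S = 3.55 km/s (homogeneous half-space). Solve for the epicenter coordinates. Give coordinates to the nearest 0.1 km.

Distance from S−P lag: d = Δt · v_P v_S / (v_P − v_S) = Δt · (6.27·3.55)/(6.27−3.55) ≈ 8.1833·Δt.
So d_P = 23.41, d_Q = 54.97, d_R = 61.52 km.
Circle about each station: (x + 13.9)² + (y + 58.5)² = 23.41²; (x + 47.1)² + (y + 17.2)² = 54.97²; (x + 59.0)² + (y + 35.2)² = 61.52².
Subtracting the P equation from the Q and R equations removes the quadratic terms:
-66.4 x + 82.6 y = -3574.88
-90.2 x + 46.6 y = -2132.10
Solving the 2×2 system: x ≈ 2.2, y ≈ -41.5 km.
Check against P (with the unrounded x, y): √((x + 13.9)²+(y + 58.5)²) = 23.39 ≈ 23.41 km. ✓

(2.2, -41.5)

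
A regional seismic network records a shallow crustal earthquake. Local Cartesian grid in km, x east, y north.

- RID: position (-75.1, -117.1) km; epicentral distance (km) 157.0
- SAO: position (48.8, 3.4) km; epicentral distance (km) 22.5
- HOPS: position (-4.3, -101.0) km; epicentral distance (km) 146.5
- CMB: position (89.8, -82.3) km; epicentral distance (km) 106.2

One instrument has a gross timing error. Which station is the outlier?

HOPS

Solve using three stations at a time. Using RID, SAO, CMB (subtract circle equations pairwise → linear system) gives (x, y) ≈ (26.3, 2.8).
Distances from that point to each station vs reported:
  RID: calculated 157.0 vs reported 157.0 → residual 0.0 km
  SAO: calculated 22.5 vs reported 22.5 → residual 0.0 km
  HOPS: calculated 108.2 vs reported 146.5 → residual 38.3 km
  CMB: calculated 106.2 vs reported 106.2 → residual 0.0 km
RID, SAO, CMB are mutually consistent (residuals ≈ 0); HOPS is off by 38.3 km.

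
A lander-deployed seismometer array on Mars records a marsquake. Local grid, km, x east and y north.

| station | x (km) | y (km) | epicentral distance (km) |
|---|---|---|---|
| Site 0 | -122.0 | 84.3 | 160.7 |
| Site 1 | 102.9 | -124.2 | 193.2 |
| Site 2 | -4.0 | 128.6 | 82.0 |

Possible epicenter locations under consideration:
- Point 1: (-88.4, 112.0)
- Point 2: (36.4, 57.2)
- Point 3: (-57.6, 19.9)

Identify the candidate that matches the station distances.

For each candidate, compare |candidate − station| to the reported distance:
Point 1: residuals Site 0 117.2, Site 1 110.8, Site 2 4.0 → max 117.2 km
Point 2: residuals Site 0 0.0, Site 1 0.0, Site 2 0.0 → max 0.0 km
Point 3: residuals Site 0 69.6, Site 1 22.5, Site 2 39.2 → max 69.6 km
Only Point 2 has all residuals ≈ 0.

Point 2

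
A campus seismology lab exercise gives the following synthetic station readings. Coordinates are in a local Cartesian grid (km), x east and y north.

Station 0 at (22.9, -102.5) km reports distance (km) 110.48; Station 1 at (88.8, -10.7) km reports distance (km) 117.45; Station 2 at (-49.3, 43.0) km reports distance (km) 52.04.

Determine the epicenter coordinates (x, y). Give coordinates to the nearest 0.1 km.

(-28.5, -4.7)

Circle about each station: (x − 22.9)² + (y + 102.5)² = 110.48²; (x − 88.8)² + (y + 10.7)² = 117.45²; (x + 49.3)² + (y − 43.0)² = 52.04².
Subtracting the Station 0 equation from the Station 1 and Station 2 equations removes the quadratic terms:
131.8 x + 183.6 y = -4619.40
-144.4 x + 291.0 y = 2746.50
Solving the 2×2 system: x ≈ -28.5, y ≈ -4.7 km.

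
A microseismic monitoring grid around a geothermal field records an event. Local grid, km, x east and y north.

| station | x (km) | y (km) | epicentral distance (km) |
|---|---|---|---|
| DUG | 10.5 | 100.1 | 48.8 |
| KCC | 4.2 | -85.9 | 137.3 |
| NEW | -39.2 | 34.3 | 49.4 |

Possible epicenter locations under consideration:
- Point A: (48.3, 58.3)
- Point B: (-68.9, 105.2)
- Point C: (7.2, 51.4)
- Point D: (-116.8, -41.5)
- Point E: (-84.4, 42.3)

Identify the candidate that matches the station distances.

For each candidate, compare |candidate − station| to the reported distance:
Point A: residuals DUG 7.6, KCC 13.5, NEW 41.3 → max 41.3 km
Point B: residuals DUG 30.8, KCC 67.3, NEW 27.5 → max 67.3 km
Point C: residuals DUG 0.0, KCC 0.0, NEW 0.1 → max 0.1 km
Point D: residuals DUG 141.6, KCC 8.4, NEW 59.1 → max 141.6 km
Point E: residuals DUG 62.3, KCC 18.5, NEW 3.5 → max 62.3 km
Only Point C has all residuals ≈ 0.

Point C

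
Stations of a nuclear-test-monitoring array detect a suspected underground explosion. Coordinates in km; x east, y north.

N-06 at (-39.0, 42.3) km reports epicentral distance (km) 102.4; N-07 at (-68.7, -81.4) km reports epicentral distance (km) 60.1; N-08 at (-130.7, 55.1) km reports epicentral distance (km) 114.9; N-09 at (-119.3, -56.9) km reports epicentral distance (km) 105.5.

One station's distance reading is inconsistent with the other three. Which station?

N-08

Solve using three stations at a time. Using N-06, N-07, N-09 (subtract circle equations pairwise → linear system) gives (x, y) ≈ (-13.8, -56.9).
Distances from that point to each station vs reported:
  N-06: calculated 102.4 vs reported 102.4 → residual 0.0 km
  N-07: calculated 60.1 vs reported 60.1 → residual 0.0 km
  N-08: calculated 161.9 vs reported 114.9 → residual 47.0 km
  N-09: calculated 105.5 vs reported 105.5 → residual 0.0 km
N-06, N-07, N-09 are mutually consistent (residuals ≈ 0); N-08 is off by 47.0 km.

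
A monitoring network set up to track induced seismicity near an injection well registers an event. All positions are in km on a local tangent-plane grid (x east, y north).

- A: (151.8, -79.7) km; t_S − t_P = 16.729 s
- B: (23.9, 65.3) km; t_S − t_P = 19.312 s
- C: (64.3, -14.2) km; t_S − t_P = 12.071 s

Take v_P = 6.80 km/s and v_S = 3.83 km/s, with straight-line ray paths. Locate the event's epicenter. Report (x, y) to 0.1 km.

(7.0, -103.2)

Distance from S−P lag: d = Δt · v_P v_S / (v_P − v_S) = Δt · (6.80·3.83)/(6.80−3.83) ≈ 8.7690·Δt.
So d_A = 146.70, d_B = 169.35, d_C = 105.85 km.
Circle about each station: (x − 151.8)² + (y + 79.7)² = 146.70²; (x − 23.9)² + (y − 65.3)² = 169.35²; (x − 64.3)² + (y + 14.2)² = 105.85².
Subtracting pairs of circle equations eliminates x²+y² and gives linear equations (the radical axes):
-255.8 x + 290.0 y = -31718.56
-175.0 x + 131.0 y = -14742.53
Solving the 2×2 system: x ≈ 7.0, y ≈ -103.2 km.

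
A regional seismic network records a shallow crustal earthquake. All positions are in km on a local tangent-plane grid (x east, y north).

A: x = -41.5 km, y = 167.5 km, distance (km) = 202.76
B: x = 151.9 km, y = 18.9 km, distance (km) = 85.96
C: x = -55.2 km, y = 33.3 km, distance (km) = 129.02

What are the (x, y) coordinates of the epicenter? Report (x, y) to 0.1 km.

Circle about each station: (x + 41.5)² + (y − 167.5)² = 202.76²; (x − 151.9)² + (y − 18.9)² = 85.96²; (x + 55.2)² + (y − 33.3)² = 129.02².
Subtracting pairs of circle equations eliminates x²+y² and gives linear equations (the radical axes):
386.8 x − 297.2 y = 27374.82
-27.4 x − 268.4 y = -1157.11
Solving the 2×2 system: x ≈ 68.7, y ≈ -2.7 km.

x ≈ 68.7 km, y ≈ -2.7 km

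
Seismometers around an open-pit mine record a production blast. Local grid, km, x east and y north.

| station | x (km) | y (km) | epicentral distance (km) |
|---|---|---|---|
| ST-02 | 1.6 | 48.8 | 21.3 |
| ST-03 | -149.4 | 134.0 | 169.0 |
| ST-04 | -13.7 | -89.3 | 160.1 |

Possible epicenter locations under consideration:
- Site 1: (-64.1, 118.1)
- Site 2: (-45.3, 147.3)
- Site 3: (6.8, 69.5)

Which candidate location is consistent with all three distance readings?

For each candidate, compare |candidate − station| to the reported distance:
Site 1: residuals ST-02 74.2, ST-03 82.2, ST-04 53.3 → max 82.2 km
Site 2: residuals ST-02 87.8, ST-03 64.1, ST-04 78.6 → max 87.8 km
Site 3: residuals ST-02 0.0, ST-03 0.0, ST-04 0.0 → max 0.0 km
Only Site 3 has all residuals ≈ 0.

Site 3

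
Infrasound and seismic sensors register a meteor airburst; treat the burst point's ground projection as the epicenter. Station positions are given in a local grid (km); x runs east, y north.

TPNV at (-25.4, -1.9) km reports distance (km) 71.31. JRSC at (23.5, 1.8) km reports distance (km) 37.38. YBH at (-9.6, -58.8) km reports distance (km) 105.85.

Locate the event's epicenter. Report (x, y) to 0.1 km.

Circle about each station: (x + 25.4)² + (y + 1.9)² = 71.31²; (x − 23.5)² + (y − 1.8)² = 37.38²; (x + 9.6)² + (y + 58.8)² = 105.85².
Subtracting the TPNV equation from the JRSC and YBH equations removes the quadratic terms:
97.8 x + 7.4 y = 3594.57
31.6 x − 113.8 y = -3218.28
Solving the 2×2 system: x ≈ 33.9, y ≈ 37.7 km.

33.9 km east, 37.7 km north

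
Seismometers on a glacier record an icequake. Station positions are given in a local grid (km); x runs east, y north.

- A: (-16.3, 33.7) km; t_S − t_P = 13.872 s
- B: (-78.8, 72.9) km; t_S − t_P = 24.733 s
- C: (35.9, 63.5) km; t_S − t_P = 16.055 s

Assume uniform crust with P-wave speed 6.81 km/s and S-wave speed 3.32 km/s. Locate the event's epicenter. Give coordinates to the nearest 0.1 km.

Distance from S−P lag: d = Δt · v_P v_S / (v_P − v_S) = Δt · (6.81·3.32)/(6.81−3.32) ≈ 6.4783·Δt.
So d_A = 89.87, d_B = 160.23, d_C = 104.01 km.
Circle about each station: (x + 16.3)² + (y − 33.7)² = 89.87²; (x + 78.8)² + (y − 72.9)² = 160.23²; (x − 35.9)² + (y − 63.5)² = 104.01².
Subtracting pairs of circle equations eliminates x²+y² and gives linear equations (the radical axes):
-125.0 x + 78.4 y = -7474.57
104.4 x + 59.6 y = 1178.22
Solving the 2×2 system: x ≈ 34.4, y ≈ -40.5 km.

(34.4, -40.5)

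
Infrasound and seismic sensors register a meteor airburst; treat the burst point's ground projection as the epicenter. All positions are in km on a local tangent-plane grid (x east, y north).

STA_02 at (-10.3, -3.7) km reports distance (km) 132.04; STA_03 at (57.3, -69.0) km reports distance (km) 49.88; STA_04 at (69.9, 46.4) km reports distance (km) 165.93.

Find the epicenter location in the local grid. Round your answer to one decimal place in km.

Circle about each station: (x + 10.3)² + (y + 3.7)² = 132.04²; (x − 57.3)² + (y + 69.0)² = 49.88²; (x − 69.9)² + (y − 46.4)² = 165.93².
Subtracting pairs of circle equations eliminates x²+y² and gives linear equations (the radical axes):
135.2 x − 130.6 y = 22871.06
160.4 x + 100.2 y = -3179.01
Solving the 2×2 system: x ≈ 54.4, y ≈ -118.8 km.

(54.4, -118.8)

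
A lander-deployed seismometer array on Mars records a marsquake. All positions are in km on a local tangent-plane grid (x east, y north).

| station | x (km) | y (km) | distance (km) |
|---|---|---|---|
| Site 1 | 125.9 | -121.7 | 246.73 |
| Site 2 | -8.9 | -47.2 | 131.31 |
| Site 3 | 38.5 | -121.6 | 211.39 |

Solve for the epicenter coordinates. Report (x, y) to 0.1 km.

Circle about each station: (x − 125.9)² + (y + 121.7)² = 246.73²; (x + 8.9)² + (y + 47.2)² = 131.31²; (x − 38.5)² + (y + 121.6)² = 211.39².
Subtracting pairs of circle equations eliminates x²+y² and gives linear equations (the radical axes):
-269.6 x + 149.0 y = 15278.73
-174.8 x + 0.2 y = 1797.07
Solving the 2×2 system: x ≈ -10.2, y ≈ 84.1 km.
Check against Site 1 (with the unrounded x, y): √((x − 125.9)²+(y + 121.7)²) = 246.74 ≈ 246.73 km. ✓

x ≈ -10.2 km, y ≈ 84.1 km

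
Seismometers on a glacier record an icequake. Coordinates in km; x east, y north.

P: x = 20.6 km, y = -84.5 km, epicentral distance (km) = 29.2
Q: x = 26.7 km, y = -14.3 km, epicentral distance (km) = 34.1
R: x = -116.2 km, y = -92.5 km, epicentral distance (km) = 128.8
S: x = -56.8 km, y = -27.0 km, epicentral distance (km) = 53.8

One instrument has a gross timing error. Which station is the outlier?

Solve using three stations at a time. Using Q, R, S (subtract circle equations pairwise → linear system) gives (x, y) ≈ (-3.1, -30.8).
Distances from that point to each station vs reported:
  P: calculated 58.7 vs reported 29.2 → residual 29.5 km
  Q: calculated 34.1 vs reported 34.1 → residual 0.0 km
  R: calculated 128.8 vs reported 128.8 → residual 0.0 km
  S: calculated 53.8 vs reported 53.8 → residual 0.0 km
Q, R, S are mutually consistent (residuals ≈ 0); P is off by 29.5 km.

P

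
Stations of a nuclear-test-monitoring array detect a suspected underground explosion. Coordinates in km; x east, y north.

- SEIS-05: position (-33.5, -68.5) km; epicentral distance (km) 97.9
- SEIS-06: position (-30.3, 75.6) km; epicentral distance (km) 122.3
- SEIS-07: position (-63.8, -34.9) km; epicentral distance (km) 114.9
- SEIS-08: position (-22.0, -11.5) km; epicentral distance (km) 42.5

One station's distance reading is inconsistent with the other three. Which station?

Solve using three stations at a time. Using SEIS-05, SEIS-06, SEIS-07 (subtract circle equations pairwise → linear system) gives (x, y) ≈ (49.6, -16.9).
Distances from that point to each station vs reported:
  SEIS-05: calculated 97.8 vs reported 97.9 → residual 0.1 km
  SEIS-06: calculated 122.3 vs reported 122.3 → residual 0.0 km
  SEIS-07: calculated 114.9 vs reported 114.9 → residual 0.0 km
  SEIS-08: calculated 71.8 vs reported 42.5 → residual 29.3 km
SEIS-05, SEIS-06, SEIS-07 are mutually consistent (residuals ≈ 0); SEIS-08 is off by 29.3 km.

SEIS-08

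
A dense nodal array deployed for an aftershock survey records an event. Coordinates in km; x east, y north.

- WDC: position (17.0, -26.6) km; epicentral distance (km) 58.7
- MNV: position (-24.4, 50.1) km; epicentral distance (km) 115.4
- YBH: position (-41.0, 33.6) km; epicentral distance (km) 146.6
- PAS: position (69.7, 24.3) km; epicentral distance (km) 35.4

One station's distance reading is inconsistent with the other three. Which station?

YBH

Solve using three stations at a time. Using WDC, MNV, PAS (subtract circle equations pairwise → linear system) gives (x, y) ≈ (73.6, -10.9).
Distances from that point to each station vs reported:
  WDC: calculated 58.7 vs reported 58.7 → residual 0.0 km
  MNV: calculated 115.4 vs reported 115.4 → residual 0.0 km
  YBH: calculated 122.9 vs reported 146.6 → residual 23.7 km
  PAS: calculated 35.4 vs reported 35.4 → residual 0.0 km
WDC, MNV, PAS are mutually consistent (residuals ≈ 0); YBH is off by 23.7 km.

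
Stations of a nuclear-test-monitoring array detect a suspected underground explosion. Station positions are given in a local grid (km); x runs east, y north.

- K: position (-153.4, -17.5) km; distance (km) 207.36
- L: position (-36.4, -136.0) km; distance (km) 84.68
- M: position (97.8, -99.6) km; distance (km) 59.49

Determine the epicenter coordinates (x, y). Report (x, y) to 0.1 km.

38.4 km east, -96.3 km north

Circle about each station: (x + 153.4)² + (y + 17.5)² = 207.36²; (x + 36.4)² + (y + 136.0)² = 84.68²; (x − 97.8)² + (y + 99.6)² = 59.49².
Subtracting the K equation from the L and M equations removes the quadratic terms:
234.0 x − 237.0 y = 31810.62
502.4 x − 164.2 y = 35106.30
Solving the 2×2 system: x ≈ 38.4, y ≈ -96.3 km.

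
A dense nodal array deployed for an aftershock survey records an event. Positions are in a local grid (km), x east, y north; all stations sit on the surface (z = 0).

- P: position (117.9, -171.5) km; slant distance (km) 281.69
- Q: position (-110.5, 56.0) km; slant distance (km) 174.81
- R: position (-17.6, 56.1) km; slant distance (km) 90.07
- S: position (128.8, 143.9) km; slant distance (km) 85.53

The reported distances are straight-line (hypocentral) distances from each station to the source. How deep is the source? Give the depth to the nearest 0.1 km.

z ≈ 20.5 km

Each station gives a sphere (x−x_i)² + (y−y_i)² + z² = d_i² (stations at z=0).
Subtracting the P sphere from Q and R: z² cancels, leaving linear equations in x and y:
-456.8 x + 455.0 y = 20824.31
-271.0 x + 455.2 y = 31380.96
Solving: x ≈ 56.707, y ≈ 102.699 km (keep extra digits for the depth step; rounded: 56.7, 102.7).
Then from the P sphere: z² = 281.69² − (x − 117.9)² − (y + 171.5)² with x = 56.707, y = 102.699, so z ≈ 20.484 ≈ 20.5 km.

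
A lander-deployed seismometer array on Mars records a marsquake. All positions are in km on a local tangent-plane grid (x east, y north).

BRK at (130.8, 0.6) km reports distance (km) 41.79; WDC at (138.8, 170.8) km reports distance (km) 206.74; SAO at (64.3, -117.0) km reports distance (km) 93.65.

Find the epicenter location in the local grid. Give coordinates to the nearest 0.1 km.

106.5 km east, -33.4 km north

Circle about each station: (x − 130.8)² + (y − 0.6)² = 41.79²; (x − 138.8)² + (y − 170.8)² = 206.74²; (x − 64.3)² + (y + 117.0)² = 93.65².
Subtracting the BRK equation from the WDC and SAO equations removes the quadratic terms:
16.0 x + 340.4 y = -9665.94
-133.0 x − 235.2 y = -6309.43
Solving the 2×2 system: x ≈ 106.5, y ≈ -33.4 km.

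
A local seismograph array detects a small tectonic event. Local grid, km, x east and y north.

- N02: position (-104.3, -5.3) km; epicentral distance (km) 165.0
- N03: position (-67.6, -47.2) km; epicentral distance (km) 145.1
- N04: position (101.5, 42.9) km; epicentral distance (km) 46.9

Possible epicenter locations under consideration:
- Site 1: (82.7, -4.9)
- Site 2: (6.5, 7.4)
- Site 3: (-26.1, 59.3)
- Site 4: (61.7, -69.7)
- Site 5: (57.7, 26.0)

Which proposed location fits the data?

For each candidate, compare |candidate − station| to the reported distance:
Site 1: residuals N02 22.0, N03 11.0, N04 4.5 → max 22.0 km
Site 2: residuals N02 53.5, N03 53.1, N04 54.5 → max 54.5 km
Site 3: residuals N02 63.6, N03 30.8, N04 81.7 → max 81.7 km
Site 4: residuals N02 13.1, N03 13.9, N04 72.5 → max 72.5 km
Site 5: residuals N02 0.0, N03 0.0, N04 0.0 → max 0.0 km
Only Site 5 has all residuals ≈ 0.

Site 5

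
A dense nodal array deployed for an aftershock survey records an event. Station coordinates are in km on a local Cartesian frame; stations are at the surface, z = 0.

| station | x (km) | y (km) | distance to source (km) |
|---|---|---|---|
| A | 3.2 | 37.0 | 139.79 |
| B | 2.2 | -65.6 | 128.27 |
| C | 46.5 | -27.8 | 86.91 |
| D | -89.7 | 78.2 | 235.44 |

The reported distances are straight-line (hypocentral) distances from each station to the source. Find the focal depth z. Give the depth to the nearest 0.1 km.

z ≈ 58.3 km

Each station gives a sphere (x−x_i)² + (y−y_i)² + z² = d_i² (stations at z=0).
Subtracting the A sphere from B and C: z² cancels, leaving linear equations in x and y:
-2.0 x − 205.2 y = 6017.01
86.6 x − 129.6 y = 13543.75
Solving: x ≈ 110.894, y ≈ -30.404 km (keep extra digits for the depth step; rounded: 110.9, -30.4).
Then from the A sphere: z² = 139.79² − (x − 3.2)² − (y − 37.0)² with x = 110.894, y = -30.404, so z ≈ 58.309 ≈ 58.3 km.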